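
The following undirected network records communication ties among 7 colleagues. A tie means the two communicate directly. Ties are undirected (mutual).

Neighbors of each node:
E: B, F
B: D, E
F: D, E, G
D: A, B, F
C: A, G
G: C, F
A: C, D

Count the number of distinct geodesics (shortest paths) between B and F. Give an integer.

The shortest distance is 2. The length-2 paths are: B–E–F; B–D–F.
That gives 2 distinct shortest paths.

2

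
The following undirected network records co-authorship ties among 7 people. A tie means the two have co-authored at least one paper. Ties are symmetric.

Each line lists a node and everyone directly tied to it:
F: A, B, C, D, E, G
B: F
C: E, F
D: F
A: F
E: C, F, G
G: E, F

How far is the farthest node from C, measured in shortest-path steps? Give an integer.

2

Distances from C: A:2, B:2, D:2, E:1, F:1, G:2.
The largest is 2 (to D, B, G, and A), so the eccentricity of C is 2.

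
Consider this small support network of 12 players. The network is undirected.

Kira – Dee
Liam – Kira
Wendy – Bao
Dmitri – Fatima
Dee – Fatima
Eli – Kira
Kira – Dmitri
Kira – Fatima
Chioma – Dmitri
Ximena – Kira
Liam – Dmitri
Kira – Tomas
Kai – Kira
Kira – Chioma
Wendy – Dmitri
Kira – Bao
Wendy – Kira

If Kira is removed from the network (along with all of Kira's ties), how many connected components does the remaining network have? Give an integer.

Without Kira, the remaining ties split the others into: {Tomas}; {Eli}; {Ximena}; {Bao, Chioma, Dee, Dmitri, Fatima, Liam, Wendy}; {Kai}.
That's 5 separate components.

5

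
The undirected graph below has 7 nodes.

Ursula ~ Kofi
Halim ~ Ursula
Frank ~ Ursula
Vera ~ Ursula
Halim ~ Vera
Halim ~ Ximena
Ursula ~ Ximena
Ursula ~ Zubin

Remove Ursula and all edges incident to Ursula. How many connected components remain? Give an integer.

Without Ursula, the remaining ties split the others into: {Frank}; {Halim, Vera, Ximena}; {Kofi}; {Zubin}.
That's 4 separate components.

4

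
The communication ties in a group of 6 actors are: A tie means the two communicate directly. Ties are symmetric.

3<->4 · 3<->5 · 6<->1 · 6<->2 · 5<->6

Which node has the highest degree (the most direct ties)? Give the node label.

Degrees — 1:1, 2:1, 3:2, 4:1, 5:2, 6:3.
The maximum is 3, attained only by 6.

6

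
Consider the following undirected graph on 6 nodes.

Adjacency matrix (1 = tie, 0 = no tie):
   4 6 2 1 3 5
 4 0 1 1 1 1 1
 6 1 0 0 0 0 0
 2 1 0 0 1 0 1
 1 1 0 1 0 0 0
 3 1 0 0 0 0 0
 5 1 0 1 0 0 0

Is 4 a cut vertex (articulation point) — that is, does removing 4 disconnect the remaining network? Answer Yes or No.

Removing 4 leaves {6} with no path to {1, 2, and 5}, so the network splits into 3 components. 4 is a cut vertex.

Yes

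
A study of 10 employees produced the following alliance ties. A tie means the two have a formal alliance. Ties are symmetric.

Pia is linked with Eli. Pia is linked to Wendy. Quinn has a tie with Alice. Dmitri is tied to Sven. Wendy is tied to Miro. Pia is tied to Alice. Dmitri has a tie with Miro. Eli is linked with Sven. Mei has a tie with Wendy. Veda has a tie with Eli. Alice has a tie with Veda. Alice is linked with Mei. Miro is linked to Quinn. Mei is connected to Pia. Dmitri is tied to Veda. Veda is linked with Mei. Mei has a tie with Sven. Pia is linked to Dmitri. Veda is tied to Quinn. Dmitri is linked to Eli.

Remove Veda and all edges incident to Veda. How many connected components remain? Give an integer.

Veda's neighbors (Alice, Dmitri, Eli, Mei, and Quinn) remain reachable from one another through other ties, so the rest of the network stays in one piece.

1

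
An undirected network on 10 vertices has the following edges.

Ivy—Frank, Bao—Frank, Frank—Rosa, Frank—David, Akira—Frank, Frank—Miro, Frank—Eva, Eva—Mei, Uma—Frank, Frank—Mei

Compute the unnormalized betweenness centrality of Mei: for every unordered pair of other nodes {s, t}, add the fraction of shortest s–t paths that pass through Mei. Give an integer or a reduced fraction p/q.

No shortest path between any pair of other nodes passes through Mei.
Summing the contributions gives betweenness(Mei) = 0.

0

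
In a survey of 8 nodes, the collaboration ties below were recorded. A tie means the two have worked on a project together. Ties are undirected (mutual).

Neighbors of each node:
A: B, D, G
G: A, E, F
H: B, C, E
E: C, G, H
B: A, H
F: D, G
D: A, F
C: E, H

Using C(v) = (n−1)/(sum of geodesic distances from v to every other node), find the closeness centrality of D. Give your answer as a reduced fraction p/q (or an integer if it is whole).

Distances from D: A:1, B:2, C:4, E:3, F:1, G:2, H:3. Sum = 16.
n = 8, so closeness = 7/16.

7/16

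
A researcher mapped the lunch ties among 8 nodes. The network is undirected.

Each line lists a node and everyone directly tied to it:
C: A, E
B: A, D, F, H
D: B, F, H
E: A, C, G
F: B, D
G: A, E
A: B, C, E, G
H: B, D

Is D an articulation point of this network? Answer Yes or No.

No

Even without D, every remaining node can still reach every other (the residual graph is connected), so D is not a cut vertex.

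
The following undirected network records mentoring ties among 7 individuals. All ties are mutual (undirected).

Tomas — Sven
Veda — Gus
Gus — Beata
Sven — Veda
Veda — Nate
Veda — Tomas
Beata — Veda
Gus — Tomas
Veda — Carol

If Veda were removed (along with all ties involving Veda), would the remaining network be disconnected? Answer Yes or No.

Removing Veda leaves {Nate} with no path to {Beata, Gus, Sven, and Tomas}, so the network splits into 3 components. Veda is a cut vertex.

Yes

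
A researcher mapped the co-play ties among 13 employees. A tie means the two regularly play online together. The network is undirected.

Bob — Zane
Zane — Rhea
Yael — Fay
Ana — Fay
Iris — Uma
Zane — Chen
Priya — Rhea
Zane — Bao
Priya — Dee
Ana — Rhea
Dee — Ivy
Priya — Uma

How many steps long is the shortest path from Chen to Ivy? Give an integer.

One shortest route is Chen – Zane – Rhea – Priya – Dee – Ivy, which uses 5 edges, and at distance 4 from Chen we only reach {Dee, Fay, Uma}, which does not include Ivy. So d(Chen,Ivy) = 5.

5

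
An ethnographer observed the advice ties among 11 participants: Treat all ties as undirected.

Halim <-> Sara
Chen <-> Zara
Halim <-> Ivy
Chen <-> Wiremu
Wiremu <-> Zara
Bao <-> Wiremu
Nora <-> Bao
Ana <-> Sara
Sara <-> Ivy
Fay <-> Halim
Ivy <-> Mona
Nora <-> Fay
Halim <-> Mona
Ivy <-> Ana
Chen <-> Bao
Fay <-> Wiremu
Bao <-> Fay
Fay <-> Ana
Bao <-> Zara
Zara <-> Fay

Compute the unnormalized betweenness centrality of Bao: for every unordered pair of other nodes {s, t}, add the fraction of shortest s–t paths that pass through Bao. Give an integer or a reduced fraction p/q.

Pairs whose geodesics pass through Bao — Ivy–Chen: 2/6; Sara–Chen: 2/6; Mona–Chen: 1/3; Ana–Chen: 1/3; Halim–Chen: 1/3; Wiremu–Nora: 1/2; Zara–Nora: 1/2; Chen–Fay: 1/3; Chen–Nora: 1.
All other pairs contribute 0.
Summing the contributions gives betweenness(Bao) = 4.

4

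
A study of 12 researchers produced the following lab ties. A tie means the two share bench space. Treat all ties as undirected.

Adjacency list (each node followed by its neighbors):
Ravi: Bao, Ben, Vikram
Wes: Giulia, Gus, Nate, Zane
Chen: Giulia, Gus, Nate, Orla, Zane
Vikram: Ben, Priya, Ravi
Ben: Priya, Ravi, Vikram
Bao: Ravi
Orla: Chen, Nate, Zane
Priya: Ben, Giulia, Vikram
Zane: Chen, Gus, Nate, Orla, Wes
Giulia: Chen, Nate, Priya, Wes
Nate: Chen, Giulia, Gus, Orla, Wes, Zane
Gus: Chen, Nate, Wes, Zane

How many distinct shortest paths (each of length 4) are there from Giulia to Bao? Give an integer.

The shortest distance is 4. The length-4 paths are: Giulia–Priya–Ben–Ravi–Bao; Giulia–Priya–Vikram–Ravi–Bao.
That gives 2 distinct shortest paths.

2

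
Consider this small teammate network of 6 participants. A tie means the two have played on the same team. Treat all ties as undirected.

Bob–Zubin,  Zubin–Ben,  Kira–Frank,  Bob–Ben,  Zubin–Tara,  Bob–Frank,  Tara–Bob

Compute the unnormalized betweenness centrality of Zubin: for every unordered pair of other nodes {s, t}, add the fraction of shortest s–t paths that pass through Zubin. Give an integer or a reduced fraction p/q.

Pairs whose geodesics pass through Zubin — Tara–Ben: 1/2.
All other pairs contribute 0.
Summing the contributions gives betweenness(Zubin) = 1/2.

1/2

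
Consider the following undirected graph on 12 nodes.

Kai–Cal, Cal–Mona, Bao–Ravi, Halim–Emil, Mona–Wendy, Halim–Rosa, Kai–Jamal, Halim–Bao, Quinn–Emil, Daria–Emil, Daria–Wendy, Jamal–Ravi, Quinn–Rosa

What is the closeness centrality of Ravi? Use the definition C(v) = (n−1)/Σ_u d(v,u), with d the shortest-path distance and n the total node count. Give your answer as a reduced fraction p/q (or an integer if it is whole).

Distances from Ravi: Bao:1, Cal:3, Daria:4, Emil:3, Halim:2, Jamal:1, Kai:2, Mona:4, Quinn:4, Rosa:3, Wendy:5. Sum = 32.
n = 12, so closeness = 11/32.

11/32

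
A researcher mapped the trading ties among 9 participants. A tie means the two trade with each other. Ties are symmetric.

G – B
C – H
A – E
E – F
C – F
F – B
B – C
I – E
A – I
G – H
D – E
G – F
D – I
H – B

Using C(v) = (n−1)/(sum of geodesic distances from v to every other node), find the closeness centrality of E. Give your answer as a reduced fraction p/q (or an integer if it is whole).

Distances from E: A:1, B:2, C:2, D:1, F:1, G:2, H:3, I:1. Sum = 13.
n = 9, so closeness = 8/13.

8/13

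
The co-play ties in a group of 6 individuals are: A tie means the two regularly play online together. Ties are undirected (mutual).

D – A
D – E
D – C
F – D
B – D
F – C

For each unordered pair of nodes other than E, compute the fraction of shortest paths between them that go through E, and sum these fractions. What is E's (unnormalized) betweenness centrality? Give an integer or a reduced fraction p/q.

0

No shortest path between any pair of other nodes passes through E.
Summing the contributions gives betweenness(E) = 0.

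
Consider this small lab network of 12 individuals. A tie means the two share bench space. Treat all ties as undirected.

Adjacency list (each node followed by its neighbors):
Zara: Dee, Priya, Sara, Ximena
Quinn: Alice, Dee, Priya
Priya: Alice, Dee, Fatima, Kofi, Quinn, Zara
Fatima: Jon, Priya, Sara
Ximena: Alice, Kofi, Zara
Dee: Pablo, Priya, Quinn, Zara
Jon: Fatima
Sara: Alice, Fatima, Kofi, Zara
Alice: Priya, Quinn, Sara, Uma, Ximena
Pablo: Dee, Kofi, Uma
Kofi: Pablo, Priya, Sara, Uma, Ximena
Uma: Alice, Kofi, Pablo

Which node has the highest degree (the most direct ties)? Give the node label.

Priya

Degrees — Alice:5, Dee:4, Fatima:3, Jon:1, Kofi:5, Pablo:3, Priya:6, Quinn:3, Sara:4, Uma:3, Ximena:3, Zara:4.
The maximum is 6, attained only by Priya.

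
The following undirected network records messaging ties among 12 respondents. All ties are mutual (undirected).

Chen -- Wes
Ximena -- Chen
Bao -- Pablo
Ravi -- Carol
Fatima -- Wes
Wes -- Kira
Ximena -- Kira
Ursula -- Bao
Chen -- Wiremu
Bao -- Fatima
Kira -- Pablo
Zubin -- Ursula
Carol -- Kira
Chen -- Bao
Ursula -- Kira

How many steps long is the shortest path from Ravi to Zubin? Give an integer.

One shortest route is Ravi – Carol – Kira – Ursula – Zubin, which uses 4 edges, and at distance 3 from Ravi we only reach {Pablo, Ursula, Wes, Ximena}, which does not include Zubin. So d(Ravi,Zubin) = 4.

4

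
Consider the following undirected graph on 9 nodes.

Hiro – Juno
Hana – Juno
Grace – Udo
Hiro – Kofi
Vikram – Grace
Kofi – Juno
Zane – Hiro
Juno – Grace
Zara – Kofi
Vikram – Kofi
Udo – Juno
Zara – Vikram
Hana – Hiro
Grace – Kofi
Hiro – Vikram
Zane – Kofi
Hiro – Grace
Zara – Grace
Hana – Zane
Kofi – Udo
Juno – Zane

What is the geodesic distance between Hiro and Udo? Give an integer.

2

One shortest route is Hiro – Grace – Udo, which uses 2 edges, and Hiro and Udo are not directly tied, so nothing shorter exists. So d(Hiro,Udo) = 2.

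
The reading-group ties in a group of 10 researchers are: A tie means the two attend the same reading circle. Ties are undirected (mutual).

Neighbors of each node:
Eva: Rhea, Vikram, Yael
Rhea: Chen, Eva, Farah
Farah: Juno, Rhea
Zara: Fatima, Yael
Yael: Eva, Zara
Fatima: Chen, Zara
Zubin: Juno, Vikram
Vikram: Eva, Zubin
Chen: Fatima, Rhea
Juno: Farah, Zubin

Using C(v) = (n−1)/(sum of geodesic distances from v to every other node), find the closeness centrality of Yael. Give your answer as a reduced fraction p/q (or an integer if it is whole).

3/7

Distances from Yael: Chen:3, Eva:1, Farah:3, Fatima:2, Juno:4, Rhea:2, Vikram:2, Zara:1, Zubin:3. Sum = 21.
n = 10, so closeness = 9/21 = 3/7.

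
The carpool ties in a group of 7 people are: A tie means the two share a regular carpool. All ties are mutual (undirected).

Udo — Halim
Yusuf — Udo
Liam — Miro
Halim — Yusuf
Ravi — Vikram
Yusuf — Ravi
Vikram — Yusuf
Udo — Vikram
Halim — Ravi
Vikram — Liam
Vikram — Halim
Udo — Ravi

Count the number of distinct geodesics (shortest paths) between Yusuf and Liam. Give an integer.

1

The shortest distance is 2, and the only length-2 path is Yusuf–Vikram–Liam. So there is exactly 1 shortest path.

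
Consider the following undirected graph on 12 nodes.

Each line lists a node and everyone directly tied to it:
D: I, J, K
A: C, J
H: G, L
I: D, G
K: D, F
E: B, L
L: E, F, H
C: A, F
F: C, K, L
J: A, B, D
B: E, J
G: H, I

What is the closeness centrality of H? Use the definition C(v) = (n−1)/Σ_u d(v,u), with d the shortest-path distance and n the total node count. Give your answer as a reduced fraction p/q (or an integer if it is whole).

Distances from H: A:4, B:3, C:3, D:3, E:2, F:2, G:1, I:2, J:4, K:3, L:1. Sum = 28.
n = 12, so closeness = 11/28.

11/28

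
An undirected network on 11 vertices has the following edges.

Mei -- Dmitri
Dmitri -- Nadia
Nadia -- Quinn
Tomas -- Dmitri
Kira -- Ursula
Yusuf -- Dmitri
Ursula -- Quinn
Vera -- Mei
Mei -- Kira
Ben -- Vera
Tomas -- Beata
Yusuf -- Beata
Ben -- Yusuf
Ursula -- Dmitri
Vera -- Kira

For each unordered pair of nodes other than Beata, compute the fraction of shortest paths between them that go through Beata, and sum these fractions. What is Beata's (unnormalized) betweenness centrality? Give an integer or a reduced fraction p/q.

Pairs whose geodesics pass through Beata — Yusuf–Tomas: 1/2; Ben–Tomas: 1/2.
All other pairs contribute 0.
Summing the contributions gives betweenness(Beata) = 1.

1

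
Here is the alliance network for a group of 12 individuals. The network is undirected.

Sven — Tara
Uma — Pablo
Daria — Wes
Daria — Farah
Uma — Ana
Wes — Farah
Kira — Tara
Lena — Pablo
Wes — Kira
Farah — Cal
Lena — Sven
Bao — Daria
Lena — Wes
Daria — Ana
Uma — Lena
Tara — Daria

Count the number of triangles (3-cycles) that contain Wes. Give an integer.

1

Wes's neighbors: Daria, Farah, Kira, and Lena.
Neighbor pairs that are themselves tied: Wes–Daria–Farah. Each forms one triangle with Wes, for 1 in total.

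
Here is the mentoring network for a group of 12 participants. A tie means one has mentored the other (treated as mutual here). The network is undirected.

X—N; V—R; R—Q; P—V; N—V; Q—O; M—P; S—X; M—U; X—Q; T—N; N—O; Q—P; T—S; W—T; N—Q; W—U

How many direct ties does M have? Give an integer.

M is directly tied to P and U. That is 2 neighbors, so the degree of M is 2.

2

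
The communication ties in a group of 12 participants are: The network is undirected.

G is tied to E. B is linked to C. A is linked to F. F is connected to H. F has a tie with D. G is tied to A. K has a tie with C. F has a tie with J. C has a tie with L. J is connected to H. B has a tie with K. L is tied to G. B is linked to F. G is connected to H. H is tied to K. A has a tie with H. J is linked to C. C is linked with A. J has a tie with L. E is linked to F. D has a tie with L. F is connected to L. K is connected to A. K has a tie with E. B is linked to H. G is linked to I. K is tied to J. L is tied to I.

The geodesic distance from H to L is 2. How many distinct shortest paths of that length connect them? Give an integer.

The shortest distance is 2. The length-2 paths are: H–J–L; H–F–L; H–G–L.
That gives 3 distinct shortest paths.

3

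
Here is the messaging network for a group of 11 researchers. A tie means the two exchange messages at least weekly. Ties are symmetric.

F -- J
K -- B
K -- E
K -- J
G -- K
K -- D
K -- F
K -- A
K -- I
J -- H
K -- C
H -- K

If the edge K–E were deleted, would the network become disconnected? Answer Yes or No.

Without the K–E edge there is no alternate route between K and E, so the network disconnects. It is a bridge.

Yes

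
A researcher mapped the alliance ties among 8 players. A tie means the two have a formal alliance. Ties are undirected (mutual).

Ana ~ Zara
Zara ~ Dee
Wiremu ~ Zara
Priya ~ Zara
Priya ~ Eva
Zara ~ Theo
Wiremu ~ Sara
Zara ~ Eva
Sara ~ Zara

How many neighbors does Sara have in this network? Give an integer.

2

Sara is directly tied to Wiremu and Zara. That is 2 neighbors, so the degree of Sara is 2.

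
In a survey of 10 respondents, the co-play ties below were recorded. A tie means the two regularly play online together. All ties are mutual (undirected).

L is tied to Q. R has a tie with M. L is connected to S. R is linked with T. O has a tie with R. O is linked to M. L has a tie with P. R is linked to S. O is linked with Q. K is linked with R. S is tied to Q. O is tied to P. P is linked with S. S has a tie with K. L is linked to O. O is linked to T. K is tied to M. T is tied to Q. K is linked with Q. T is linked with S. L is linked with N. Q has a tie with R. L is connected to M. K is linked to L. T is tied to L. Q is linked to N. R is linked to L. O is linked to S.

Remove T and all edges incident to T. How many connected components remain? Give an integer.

1

T's neighbors (L, O, Q, R, and S) remain reachable from one another through other ties, so the rest of the network stays in one piece.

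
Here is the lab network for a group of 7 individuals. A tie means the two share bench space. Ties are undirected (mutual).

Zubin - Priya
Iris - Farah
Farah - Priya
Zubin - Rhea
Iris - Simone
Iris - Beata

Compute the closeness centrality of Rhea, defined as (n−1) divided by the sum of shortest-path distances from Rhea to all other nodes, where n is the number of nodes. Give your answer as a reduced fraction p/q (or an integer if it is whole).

Distances from Rhea: Beata:5, Farah:3, Iris:4, Priya:2, Simone:5, Zubin:1. Sum = 20.
n = 7, so closeness = 6/20 = 3/10.

3/10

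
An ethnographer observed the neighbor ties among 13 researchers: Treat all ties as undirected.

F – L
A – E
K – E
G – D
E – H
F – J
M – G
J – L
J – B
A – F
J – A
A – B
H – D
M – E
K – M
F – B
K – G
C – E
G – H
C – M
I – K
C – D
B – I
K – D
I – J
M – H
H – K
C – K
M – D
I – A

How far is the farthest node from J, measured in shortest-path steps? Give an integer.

Distances from J: A:1, B:1, C:3, D:3, E:2, F:1, G:3, H:3, I:1, K:2, L:1, M:3.
The largest is 3 (to D, C, M, G, and H), so the eccentricity of J is 3.

3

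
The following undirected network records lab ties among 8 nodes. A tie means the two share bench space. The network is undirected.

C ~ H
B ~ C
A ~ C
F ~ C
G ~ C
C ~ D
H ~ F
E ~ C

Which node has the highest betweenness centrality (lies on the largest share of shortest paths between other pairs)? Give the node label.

C

Unnormalized betweenness of each node: A:0, B:0, C:20, D:0, E:0, F:0, G:0, H:0.
C has the largest value, 20, making it the main broker — the node through which the most shortest paths run.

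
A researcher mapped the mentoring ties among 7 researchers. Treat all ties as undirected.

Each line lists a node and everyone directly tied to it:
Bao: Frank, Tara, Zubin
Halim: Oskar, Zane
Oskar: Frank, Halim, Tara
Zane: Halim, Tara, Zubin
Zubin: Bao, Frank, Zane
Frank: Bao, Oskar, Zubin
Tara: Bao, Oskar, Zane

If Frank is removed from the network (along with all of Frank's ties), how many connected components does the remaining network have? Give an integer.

1

Frank's neighbors (Bao, Oskar, and Zubin) remain reachable from one another through other ties, so the rest of the network stays in one piece.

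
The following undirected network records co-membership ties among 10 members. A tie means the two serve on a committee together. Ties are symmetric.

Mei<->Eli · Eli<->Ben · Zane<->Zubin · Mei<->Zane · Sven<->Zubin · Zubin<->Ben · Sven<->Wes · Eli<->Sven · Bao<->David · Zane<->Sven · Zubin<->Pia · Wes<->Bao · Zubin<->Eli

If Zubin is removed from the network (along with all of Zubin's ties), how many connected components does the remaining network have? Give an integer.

Without Zubin, the remaining ties split the others into: {Bao, Ben, David, Eli, Mei, Sven, Wes, Zane}; {Pia}.
That's 2 separate components.

2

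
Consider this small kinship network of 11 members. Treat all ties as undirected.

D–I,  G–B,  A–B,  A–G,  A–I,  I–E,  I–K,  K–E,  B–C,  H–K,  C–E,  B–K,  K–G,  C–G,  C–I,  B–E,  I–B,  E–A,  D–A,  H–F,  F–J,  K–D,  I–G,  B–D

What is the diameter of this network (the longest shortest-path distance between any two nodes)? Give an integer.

Eccentricity of each node (its greatest distance to any other): A:5, B:4, C:5, D:4, E:4, F:4, G:4, H:3, I:4, J:5, K:3.
The maximum eccentricity is 5, realized for instance by the pair J–C via J – F – H – K – I – C. So the diameter is 5.

5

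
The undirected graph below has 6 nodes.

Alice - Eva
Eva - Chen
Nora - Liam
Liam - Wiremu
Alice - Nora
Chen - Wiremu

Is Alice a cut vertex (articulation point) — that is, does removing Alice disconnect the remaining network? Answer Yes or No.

Even without Alice, every remaining node can still reach every other (the residual graph is connected), so Alice is not a cut vertex.

No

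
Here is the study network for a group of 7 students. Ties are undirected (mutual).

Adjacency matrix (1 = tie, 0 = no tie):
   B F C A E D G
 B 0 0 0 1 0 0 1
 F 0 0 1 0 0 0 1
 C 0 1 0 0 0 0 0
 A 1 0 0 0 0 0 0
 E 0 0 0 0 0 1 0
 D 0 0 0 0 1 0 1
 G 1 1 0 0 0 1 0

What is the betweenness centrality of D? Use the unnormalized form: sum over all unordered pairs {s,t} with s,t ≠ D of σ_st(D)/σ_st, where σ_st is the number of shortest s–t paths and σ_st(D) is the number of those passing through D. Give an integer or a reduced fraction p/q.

5

Pairs whose geodesics pass through D — B–E: 1; F–E: 1; C–E: 1; A–E: 1; E–G: 1.
All other pairs contribute 0.
Summing the contributions gives betweenness(D) = 5.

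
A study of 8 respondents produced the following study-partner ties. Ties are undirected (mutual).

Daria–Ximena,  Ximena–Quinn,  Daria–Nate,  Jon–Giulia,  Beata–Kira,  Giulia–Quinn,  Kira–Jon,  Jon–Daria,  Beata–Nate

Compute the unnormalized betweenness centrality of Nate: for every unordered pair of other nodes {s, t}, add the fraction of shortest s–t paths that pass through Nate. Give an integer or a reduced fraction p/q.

5/2

Pairs whose geodesics pass through Nate — Quinn–Beata: 1/2; Beata–Daria: 1; Beata–Ximena: 1.
All other pairs contribute 0.
Summing the contributions gives betweenness(Nate) = 5/2.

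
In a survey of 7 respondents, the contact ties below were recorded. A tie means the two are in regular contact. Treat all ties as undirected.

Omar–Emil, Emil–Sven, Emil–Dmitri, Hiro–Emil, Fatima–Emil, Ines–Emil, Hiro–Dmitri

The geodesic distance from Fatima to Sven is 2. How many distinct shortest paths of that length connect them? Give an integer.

The shortest distance is 2, and the only length-2 path is Fatima–Emil–Sven. So there is exactly 1 shortest path.

1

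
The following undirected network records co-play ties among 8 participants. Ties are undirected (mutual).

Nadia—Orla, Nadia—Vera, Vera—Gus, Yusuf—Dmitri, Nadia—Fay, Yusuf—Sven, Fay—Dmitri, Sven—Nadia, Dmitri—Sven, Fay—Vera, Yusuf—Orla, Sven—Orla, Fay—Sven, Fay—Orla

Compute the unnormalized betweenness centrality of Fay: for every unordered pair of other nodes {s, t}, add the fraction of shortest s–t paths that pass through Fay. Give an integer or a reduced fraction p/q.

Pairs whose geodesics pass through Fay — Dmitri–Nadia: 1/2; Dmitri–Orla: 1/3; Dmitri–Gus: 1; Dmitri–Vera: 1; Yusuf–Gus: 3/5; Yusuf–Vera: 3/5; Sven–Gus: 1/2; Sven–Vera: 1/2; Orla–Gus: 1/2; Orla–Vera: 1/2.
All other pairs contribute 0.
Summing the contributions gives betweenness(Fay) = 181/30.

181/30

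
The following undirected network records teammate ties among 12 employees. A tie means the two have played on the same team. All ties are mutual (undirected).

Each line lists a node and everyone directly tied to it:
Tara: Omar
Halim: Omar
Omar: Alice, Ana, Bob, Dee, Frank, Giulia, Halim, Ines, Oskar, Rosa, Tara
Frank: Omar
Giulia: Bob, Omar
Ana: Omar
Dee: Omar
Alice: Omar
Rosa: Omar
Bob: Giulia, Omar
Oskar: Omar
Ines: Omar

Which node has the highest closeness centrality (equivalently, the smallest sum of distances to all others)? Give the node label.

Farness (sum of distances to all others) for each node — Alice:21, Ana:21, Bob:20, Dee:21, Frank:21, Giulia:20, Halim:21, Ines:21, Omar:11, Oskar:21, Rosa:21, Tara:21.
The smallest farness is 11, for Omar, so Omar has the highest closeness.

Omar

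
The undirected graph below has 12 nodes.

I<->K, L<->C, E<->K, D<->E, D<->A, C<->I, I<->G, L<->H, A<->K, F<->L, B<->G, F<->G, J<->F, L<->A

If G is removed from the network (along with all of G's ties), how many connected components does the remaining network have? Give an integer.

2

Without G, the remaining ties split the others into: {A, C, D, E, F, H, I, J, K, L}; {B}.
That's 2 separate components.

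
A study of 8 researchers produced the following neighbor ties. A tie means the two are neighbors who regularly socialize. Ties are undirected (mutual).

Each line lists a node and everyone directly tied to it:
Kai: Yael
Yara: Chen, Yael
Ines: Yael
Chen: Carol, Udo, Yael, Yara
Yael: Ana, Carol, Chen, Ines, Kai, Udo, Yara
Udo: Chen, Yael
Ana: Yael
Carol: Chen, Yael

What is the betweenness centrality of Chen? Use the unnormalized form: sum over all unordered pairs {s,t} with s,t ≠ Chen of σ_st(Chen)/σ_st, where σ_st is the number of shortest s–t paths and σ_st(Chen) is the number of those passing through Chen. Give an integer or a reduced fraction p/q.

3/2

Pairs whose geodesics pass through Chen — Udo–Yara: 1/2; Udo–Carol: 1/2; Yara–Carol: 1/2.
All other pairs contribute 0.
Summing the contributions gives betweenness(Chen) = 3/2.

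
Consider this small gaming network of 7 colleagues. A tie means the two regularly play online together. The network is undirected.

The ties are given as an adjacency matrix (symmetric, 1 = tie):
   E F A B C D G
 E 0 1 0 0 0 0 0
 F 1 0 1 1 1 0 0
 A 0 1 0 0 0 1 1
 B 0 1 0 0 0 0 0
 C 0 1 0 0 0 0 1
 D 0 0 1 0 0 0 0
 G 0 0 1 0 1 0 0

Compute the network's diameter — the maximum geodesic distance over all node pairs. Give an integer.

3

Eccentricity of each node (its greatest distance to any other): A:2, B:3, C:3, D:3, E:3, F:2, G:3.
The maximum eccentricity is 3, realized for instance by the pair E–D via E – F – A – D. So the diameter is 3.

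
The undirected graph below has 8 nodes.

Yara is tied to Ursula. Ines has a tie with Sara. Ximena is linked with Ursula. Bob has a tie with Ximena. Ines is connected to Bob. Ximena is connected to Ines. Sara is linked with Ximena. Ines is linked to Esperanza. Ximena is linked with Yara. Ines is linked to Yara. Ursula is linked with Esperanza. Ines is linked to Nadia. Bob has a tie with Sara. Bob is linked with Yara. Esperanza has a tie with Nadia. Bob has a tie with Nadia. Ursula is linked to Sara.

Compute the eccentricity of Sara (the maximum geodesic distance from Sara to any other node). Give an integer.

2

Distances from Sara: Bob:1, Esperanza:2, Ines:1, Nadia:2, Ursula:1, Ximena:1, Yara:2.
The largest is 2 (to Nadia, Yara, and Esperanza), so the eccentricity of Sara is 2.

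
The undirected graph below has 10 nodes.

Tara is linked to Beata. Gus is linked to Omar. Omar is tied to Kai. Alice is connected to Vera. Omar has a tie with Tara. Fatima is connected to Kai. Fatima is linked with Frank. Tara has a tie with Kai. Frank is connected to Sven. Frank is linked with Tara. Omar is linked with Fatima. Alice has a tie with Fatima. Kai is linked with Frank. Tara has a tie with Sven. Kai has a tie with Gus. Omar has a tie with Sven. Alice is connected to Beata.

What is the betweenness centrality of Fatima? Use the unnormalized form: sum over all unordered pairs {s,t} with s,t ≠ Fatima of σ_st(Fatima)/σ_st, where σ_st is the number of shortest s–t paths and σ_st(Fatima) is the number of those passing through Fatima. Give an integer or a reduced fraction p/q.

115/12

Pairs whose geodesics pass through Fatima — Vera–Sven: 2/3; Vera–Kai: 1; Vera–Frank: 1; Vera–Gus: 2/2; Vera–Omar: 1; Alice–Sven: 2/3; Alice–Kai: 1; Alice–Frank: 1; Alice–Gus: 2/2; Alice–Omar: 1; Frank–Omar: 1/4.
All other pairs contribute 0.
Summing the contributions gives betweenness(Fatima) = 115/12.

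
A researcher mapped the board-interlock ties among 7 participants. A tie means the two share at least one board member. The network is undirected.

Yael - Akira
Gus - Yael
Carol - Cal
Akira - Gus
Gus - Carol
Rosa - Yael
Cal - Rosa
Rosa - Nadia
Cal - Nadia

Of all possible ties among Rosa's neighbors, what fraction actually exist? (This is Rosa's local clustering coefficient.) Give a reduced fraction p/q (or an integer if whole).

1/3

Rosa's neighbors: Cal, Nadia, and Yael (k = 3).
Possible neighbor pairs: C(3,2) = 3. Edges among them: Cal–Nadia → e = 1.
Clustering(Rosa) = 1/3.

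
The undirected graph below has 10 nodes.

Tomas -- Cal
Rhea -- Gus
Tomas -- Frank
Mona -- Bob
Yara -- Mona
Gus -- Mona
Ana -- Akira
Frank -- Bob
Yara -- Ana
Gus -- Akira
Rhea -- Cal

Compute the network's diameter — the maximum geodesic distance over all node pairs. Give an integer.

5

Eccentricity of each node (its greatest distance to any other): Akira:4, Ana:5, Bob:3, Cal:4, Frank:4, Gus:3, Mona:3, Rhea:3, Tomas:5, Yara:4.
The maximum eccentricity is 5, realized for instance by the pair Ana–Tomas via Ana – Yara – Mona – Bob – Frank – Tomas. So the diameter is 5.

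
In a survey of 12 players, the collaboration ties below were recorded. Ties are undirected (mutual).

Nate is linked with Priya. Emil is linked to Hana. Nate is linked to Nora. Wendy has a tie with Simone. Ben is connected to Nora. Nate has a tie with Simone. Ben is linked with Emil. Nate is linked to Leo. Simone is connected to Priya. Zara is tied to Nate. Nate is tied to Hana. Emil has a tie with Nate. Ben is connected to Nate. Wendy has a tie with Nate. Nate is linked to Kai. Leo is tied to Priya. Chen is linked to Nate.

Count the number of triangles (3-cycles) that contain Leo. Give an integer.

Leo's neighbors: Nate and Priya.
Neighbor pairs that are themselves tied: Leo–Nate–Priya. Each forms one triangle with Leo, for 1 in total.

1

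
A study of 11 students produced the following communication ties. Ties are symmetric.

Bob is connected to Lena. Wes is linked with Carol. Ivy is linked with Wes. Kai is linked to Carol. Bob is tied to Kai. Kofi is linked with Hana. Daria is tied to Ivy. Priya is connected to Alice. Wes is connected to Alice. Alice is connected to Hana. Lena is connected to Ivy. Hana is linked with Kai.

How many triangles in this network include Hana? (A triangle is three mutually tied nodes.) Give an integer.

0

Hana's neighbors are Alice, Kai, and Kofi, but none of them are tied to each other, so no triangle contains Hana.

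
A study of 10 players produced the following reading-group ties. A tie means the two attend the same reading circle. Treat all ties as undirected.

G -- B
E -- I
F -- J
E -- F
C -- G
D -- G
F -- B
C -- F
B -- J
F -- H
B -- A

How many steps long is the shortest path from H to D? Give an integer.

4

One shortest route is H – F – C – G – D, which uses 4 edges, and at distance 3 from H we only reach {A, G, I}, which does not include D. So d(H,D) = 4.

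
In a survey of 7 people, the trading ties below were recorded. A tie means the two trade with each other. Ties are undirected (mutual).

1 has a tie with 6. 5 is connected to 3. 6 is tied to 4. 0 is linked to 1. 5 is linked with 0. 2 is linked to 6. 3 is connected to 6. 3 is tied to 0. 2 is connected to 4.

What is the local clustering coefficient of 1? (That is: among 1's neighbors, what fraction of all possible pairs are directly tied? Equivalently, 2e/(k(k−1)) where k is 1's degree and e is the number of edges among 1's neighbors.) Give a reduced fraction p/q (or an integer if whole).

1's neighbors: 0 and 6 (k = 2).
Possible neighbor pairs: C(2,2) = 1. Edges among them: none → e = 0.
Clustering(1) = 0/1.

0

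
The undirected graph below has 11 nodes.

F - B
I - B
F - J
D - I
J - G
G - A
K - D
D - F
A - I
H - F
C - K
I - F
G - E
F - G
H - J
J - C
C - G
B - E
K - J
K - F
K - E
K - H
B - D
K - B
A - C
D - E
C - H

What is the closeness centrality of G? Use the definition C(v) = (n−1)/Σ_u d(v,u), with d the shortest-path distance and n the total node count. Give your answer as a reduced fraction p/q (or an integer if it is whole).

Distances from G: A:1, B:2, C:1, D:2, E:1, F:1, H:2, I:2, J:1, K:2. Sum = 15.
n = 11, so closeness = 10/15 = 2/3.

2/3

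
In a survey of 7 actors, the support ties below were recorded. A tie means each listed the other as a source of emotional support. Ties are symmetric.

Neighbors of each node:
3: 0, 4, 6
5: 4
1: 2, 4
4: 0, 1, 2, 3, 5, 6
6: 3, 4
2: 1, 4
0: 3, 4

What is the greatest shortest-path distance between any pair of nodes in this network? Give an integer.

2

Eccentricity of each node (its greatest distance to any other): 0:2, 1:2, 2:2, 3:2, 4:1, 5:2, 6:2.
The maximum eccentricity is 2, realized for instance by the pair 6–0 via 6 – 4 – 0. So the diameter is 2.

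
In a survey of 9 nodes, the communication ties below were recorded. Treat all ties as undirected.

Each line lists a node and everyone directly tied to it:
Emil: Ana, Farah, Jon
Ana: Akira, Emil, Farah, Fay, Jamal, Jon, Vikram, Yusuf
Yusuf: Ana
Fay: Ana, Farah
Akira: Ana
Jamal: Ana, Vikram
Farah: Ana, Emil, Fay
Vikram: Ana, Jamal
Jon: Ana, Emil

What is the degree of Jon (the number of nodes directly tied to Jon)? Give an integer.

Jon is directly tied to Ana and Emil. That is 2 neighbors, so the degree of Jon is 2.

2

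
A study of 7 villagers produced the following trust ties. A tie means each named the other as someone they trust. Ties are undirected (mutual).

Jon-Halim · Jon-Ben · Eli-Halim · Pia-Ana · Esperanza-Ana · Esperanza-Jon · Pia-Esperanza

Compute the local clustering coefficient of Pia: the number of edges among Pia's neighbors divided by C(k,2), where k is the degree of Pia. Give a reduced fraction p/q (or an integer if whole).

1

Pia's neighbors: Ana and Esperanza (k = 2).
Possible neighbor pairs: C(2,2) = 1. Edges among them: Ana–Esperanza → e = 1.
Clustering(Pia) = 1/1.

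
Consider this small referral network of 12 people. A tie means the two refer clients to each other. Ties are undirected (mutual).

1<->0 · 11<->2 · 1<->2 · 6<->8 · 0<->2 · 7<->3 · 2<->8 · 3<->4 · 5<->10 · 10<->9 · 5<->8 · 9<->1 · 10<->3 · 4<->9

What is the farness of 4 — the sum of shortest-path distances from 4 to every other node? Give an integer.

30

Distances from 4: 0:3, 1:2, 2:3, 3:1, 5:3, 6:5, 7:2, 8:4, 9:1, 10:2, 11:4.
Sum = 3 + 2 + 3 + 1 + 3 + 5 + 2 + 4 + 1 + 2 + 4 = 30.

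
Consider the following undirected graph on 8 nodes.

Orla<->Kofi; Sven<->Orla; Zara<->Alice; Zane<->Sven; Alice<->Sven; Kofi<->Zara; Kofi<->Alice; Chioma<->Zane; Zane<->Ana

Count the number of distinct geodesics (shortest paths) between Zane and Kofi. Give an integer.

The shortest distance is 3. The length-3 paths are: Zane–Sven–Orla–Kofi; Zane–Sven–Alice–Kofi.
That gives 2 distinct shortest paths.

2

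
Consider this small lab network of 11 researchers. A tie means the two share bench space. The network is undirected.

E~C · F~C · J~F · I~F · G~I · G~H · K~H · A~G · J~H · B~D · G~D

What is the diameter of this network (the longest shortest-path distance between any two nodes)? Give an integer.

6

Eccentricity of each node (its greatest distance to any other): A:5, B:6, C:5, D:5, E:6, F:4, G:4, H:4, I:3, J:4, K:5.
The maximum eccentricity is 6, realized for instance by the pair E–B via E – C – F – I – G – D – B. So the diameter is 6.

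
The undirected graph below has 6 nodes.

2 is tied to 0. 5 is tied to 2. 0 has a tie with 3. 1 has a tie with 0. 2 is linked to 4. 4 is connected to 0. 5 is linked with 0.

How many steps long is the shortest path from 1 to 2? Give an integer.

One shortest route is 1 – 0 – 2, which uses 2 edges, and 1 and 2 are not directly tied, so nothing shorter exists. So d(1,2) = 2.

2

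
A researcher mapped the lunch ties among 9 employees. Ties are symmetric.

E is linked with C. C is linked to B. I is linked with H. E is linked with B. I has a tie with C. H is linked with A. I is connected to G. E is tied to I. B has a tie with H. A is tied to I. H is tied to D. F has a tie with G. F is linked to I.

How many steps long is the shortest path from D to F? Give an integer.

3

One shortest route is D – H – I – F, which uses 3 edges, and at distance 2 from D we only reach {A, B, I}, which does not include F. So d(D,F) = 3.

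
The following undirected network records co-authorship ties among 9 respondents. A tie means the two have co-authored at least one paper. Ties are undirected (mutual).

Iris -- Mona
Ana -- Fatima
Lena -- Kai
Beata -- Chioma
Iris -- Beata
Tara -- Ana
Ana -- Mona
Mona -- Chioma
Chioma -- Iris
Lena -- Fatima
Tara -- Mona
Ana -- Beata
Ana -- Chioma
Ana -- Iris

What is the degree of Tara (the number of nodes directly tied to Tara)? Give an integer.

2

Tara is directly tied to Ana and Mona. That is 2 neighbors, so the degree of Tara is 2.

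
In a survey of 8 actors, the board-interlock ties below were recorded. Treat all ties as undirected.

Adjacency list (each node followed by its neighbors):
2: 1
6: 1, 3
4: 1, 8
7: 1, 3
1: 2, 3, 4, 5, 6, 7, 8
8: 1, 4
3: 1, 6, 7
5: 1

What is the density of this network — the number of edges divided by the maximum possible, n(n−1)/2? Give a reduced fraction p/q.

There are 10 edges and 8 nodes, so the maximum possible is C(8,2) = 28.
Density = 10/28 = 5/14.

5/14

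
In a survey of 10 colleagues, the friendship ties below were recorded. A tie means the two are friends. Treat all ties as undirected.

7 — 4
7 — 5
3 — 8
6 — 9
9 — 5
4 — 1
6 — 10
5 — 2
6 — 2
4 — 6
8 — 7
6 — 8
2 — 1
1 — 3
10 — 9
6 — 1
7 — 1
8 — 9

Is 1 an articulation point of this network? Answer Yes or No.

Even without 1, every remaining node can still reach every other (the residual graph is connected), so 1 is not a cut vertex.

No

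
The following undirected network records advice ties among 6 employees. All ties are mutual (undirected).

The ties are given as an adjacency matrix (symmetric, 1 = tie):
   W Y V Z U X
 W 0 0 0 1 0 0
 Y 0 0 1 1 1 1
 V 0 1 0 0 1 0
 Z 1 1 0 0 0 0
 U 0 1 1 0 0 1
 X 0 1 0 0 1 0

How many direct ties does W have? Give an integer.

1

W is directly tied to Z. That is 1 neighbor, so the degree of W is 1.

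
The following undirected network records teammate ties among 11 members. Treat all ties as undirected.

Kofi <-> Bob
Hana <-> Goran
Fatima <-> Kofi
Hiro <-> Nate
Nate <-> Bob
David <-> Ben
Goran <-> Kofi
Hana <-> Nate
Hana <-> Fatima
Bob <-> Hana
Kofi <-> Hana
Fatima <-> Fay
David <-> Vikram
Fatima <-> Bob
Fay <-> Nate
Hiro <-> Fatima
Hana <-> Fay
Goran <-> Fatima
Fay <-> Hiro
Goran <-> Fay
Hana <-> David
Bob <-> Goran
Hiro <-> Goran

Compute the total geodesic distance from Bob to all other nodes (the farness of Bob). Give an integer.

Distances from Bob: Ben:3, David:2, Fatima:1, Fay:2, Goran:1, Hana:1, Hiro:2, Kofi:1, Nate:1, Vikram:3.
Sum = 3 + 2 + 1 + 2 + 1 + 1 + 2 + 1 + 1 + 3 = 17.

17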